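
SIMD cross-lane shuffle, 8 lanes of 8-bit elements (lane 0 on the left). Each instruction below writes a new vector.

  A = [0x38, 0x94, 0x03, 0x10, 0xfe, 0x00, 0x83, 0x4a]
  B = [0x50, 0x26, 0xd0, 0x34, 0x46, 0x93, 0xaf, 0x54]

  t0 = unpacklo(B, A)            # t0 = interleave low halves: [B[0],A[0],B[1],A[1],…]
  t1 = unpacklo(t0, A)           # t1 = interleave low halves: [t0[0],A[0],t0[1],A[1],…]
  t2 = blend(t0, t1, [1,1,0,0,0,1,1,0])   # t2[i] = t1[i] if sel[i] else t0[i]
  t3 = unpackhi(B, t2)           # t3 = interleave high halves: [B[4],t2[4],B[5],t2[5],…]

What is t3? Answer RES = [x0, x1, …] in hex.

RES = [ 0x46  0xd0  0x93  0x03  0xaf  0x94  0x54  0x10 ]

→ t0 |50|38|26|94|d0|03|34|10|
→ t1 |50|38|38|94|26|03|94|10|
→ t2 |50|38|26|94|d0|03|94|10|
→ t3 |46|d0|93|03|af|94|54|10|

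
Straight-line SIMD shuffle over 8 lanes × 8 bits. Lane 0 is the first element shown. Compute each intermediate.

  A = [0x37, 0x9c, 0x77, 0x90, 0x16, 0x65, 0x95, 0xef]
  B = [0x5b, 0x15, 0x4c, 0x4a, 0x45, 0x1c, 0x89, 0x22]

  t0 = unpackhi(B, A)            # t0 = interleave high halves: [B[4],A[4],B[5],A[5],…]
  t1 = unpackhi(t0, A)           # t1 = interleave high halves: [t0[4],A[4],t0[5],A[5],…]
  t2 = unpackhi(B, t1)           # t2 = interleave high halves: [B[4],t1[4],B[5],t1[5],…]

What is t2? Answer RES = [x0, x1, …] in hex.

RES = [ 0x45  0x22  0x1c  0x95  0x89  0xef  0x22  0xef ]

→ t0 |45|16|1c|65|89|95|22|ef|
→ t1 |89|16|95|65|22|95|ef|ef|
→ t2 |45|22|1c|95|89|ef|22|ef|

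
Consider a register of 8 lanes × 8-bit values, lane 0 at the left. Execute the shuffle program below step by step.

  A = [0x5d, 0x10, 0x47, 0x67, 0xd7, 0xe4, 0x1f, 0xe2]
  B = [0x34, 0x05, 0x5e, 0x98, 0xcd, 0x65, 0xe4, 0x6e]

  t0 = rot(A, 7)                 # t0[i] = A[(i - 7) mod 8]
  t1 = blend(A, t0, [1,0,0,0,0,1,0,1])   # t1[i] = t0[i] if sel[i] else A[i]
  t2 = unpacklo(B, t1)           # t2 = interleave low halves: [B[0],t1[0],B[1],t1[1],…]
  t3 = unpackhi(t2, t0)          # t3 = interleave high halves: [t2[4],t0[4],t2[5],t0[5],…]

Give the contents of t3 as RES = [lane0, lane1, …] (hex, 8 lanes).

RES = [ 0x5e  0xe4  0x47  0x1f  0x98  0xe2  0x67  0x5d ]

→ t0 |10|47|67|d7|e4|1f|e2|5d|
→ t1 |10|10|47|67|d7|1f|1f|5d|
→ t2 |34|10|05|10|5e|47|98|67|
→ t3 |5e|e4|47|1f|98|e2|67|5d|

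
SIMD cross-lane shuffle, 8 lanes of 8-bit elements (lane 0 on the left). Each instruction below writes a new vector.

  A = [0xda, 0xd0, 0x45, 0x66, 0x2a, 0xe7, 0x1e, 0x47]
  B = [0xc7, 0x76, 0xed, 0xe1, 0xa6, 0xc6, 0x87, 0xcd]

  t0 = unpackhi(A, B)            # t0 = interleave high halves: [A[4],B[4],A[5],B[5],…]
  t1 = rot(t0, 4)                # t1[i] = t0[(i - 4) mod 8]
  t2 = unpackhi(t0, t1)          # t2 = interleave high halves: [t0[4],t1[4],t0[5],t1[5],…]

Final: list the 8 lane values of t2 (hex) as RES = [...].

RES = [0x1e, 0x2a, 0x87, 0xa6, 0x47, 0xe7, 0xcd, 0xc6]

→ t0 |2a|a6|e7|c6|1e|87|47|cd|
→ t1 |1e|87|47|cd|2a|a6|e7|c6|
→ t2 |1e|2a|87|a6|47|e7|cd|c6|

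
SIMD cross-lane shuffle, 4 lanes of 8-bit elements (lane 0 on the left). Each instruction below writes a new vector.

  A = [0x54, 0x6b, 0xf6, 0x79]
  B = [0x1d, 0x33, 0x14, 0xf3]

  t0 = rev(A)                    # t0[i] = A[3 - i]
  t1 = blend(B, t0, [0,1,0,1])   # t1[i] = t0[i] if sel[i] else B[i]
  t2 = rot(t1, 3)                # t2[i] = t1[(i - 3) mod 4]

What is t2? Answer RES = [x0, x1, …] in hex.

RES = [0xf6, 0x14, 0x54, 0x1d]

  t0: 79 f6 6b 54
  t1: 1d f6 14 54
  t2: f6 14 54 1d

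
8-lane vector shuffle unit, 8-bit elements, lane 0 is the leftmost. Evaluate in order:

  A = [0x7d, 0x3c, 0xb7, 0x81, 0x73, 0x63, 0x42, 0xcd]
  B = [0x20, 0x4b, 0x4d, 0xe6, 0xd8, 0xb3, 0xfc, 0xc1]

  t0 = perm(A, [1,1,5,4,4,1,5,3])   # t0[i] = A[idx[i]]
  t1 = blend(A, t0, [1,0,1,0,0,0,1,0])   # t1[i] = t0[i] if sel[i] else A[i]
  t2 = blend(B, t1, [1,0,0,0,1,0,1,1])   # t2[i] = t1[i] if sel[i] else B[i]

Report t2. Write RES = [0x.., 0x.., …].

→ t0 |3c|3c|63|73|73|3c|63|81|
→ t1 |3c|3c|63|81|73|63|63|cd|
→ t2 |3c|4b|4d|e6|73|b3|63|cd|

RES = [0x3c, 0x4b, 0x4d, 0xe6, 0x73, 0xb3, 0x63, 0xcd]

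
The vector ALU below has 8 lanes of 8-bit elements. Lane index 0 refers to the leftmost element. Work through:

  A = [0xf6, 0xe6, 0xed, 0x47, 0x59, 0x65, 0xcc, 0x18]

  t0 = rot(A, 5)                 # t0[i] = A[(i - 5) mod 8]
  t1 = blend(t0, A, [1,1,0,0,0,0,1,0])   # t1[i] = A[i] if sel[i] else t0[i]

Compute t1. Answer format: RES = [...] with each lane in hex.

RES = [ 0xf6  0xe6  0x65  0xcc  0x18  0xf6  0xcc  0xed ]

  t0: 47 59 65 cc 18 f6 e6 ed
  t1: f6 e6 65 cc 18 f6 cc ed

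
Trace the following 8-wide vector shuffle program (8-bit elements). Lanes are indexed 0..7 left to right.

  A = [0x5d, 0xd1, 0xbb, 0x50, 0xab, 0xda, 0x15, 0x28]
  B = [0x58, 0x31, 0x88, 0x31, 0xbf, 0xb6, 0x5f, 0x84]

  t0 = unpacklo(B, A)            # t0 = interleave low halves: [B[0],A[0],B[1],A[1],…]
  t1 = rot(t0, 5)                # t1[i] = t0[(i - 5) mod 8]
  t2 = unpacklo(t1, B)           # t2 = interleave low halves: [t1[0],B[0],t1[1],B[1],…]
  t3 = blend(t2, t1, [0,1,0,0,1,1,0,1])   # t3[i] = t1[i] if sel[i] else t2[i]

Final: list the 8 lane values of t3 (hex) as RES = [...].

  t0: 58 5d 31 d1 88 bb 31 50
  t1: d1 88 bb 31 50 58 5d 31
  t2: d1 58 88 31 bb 88 31 31
  t3: d1 88 88 31 50 58 31 31

RES = [ 0xd1  0x88  0x88  0x31  0x50  0x58  0x31  0x31 ]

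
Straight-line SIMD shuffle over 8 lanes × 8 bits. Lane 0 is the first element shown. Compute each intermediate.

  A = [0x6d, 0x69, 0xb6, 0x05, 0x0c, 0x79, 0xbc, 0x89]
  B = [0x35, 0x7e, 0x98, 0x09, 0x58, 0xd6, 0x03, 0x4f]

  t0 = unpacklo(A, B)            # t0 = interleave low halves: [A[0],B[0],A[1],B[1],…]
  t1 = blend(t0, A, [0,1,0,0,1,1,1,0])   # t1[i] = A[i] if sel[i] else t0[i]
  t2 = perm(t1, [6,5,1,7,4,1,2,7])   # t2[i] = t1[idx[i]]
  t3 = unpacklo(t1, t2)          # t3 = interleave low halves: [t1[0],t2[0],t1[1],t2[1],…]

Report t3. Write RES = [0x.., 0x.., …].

  t0: 6d 35 69 7e b6 98 05 09
  t1: 6d 69 69 7e 0c 79 bc 09
  t2: bc 79 69 09 0c 69 69 09
  t3: 6d bc 69 79 69 69 7e 09

RES = [ 0x6d  0xbc  0x69  0x79  0x69  0x69  0x7e  0x09 ]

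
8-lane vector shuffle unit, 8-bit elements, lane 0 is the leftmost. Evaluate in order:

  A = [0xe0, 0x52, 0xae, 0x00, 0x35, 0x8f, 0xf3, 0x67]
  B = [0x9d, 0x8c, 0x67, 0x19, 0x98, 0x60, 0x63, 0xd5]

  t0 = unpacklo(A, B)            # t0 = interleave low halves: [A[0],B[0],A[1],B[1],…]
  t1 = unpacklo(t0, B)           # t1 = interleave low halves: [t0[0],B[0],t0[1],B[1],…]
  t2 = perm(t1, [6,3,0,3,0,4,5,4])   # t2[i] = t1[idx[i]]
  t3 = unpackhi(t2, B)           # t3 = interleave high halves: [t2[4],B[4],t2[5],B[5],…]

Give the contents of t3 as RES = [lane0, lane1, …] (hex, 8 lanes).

  t0: e0 9d 52 8c ae 67 00 19
  t1: e0 9d 9d 8c 52 67 8c 19
  t2: 8c 8c e0 8c e0 52 67 52
  t3: e0 98 52 60 67 63 52 d5

RES = [ 0xe0  0x98  0x52  0x60  0x67  0x63  0x52  0xd5 ]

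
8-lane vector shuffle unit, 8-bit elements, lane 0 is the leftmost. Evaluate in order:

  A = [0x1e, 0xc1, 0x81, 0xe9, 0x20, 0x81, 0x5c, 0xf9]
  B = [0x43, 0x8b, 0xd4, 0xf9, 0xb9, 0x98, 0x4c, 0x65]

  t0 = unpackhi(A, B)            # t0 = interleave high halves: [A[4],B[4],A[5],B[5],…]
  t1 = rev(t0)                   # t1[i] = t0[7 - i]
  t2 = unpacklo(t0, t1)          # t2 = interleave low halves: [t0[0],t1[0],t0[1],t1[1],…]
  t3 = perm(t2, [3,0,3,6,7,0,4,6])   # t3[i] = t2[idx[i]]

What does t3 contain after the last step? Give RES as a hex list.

RES = [ 0xf9  0x20  0xf9  0x98  0x5c  0x20  0x81  0x98 ]

t0 = [0x20, 0xb9, 0x81, 0x98, 0x5c, 0x4c, 0xf9, 0x65]
t1 = [0x65, 0xf9, 0x4c, 0x5c, 0x98, 0x81, 0xb9, 0x20]
t2 = [0x20, 0x65, 0xb9, 0xf9, 0x81, 0x4c, 0x98, 0x5c]
t3 = [0xf9, 0x20, 0xf9, 0x98, 0x5c, 0x20, 0x81, 0x98]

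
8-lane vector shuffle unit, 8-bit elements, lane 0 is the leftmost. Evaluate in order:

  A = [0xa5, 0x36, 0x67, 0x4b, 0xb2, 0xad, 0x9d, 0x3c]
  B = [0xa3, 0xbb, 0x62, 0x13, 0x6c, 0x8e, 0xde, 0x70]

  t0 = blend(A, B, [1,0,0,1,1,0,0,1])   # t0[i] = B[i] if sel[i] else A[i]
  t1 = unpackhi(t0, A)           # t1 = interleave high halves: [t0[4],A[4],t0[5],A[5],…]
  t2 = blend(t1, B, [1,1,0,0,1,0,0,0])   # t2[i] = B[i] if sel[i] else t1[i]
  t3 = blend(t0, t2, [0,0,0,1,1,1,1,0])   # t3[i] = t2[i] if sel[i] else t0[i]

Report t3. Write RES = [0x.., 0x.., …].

RES = [ 0xa3  0x36  0x67  0xad  0x6c  0x9d  0x70  0x70 ]

→ t0 |a3|36|67|13|6c|ad|9d|70|
→ t1 |6c|b2|ad|ad|9d|9d|70|3c|
→ t2 |a3|bb|ad|ad|6c|9d|70|3c|
→ t3 |a3|36|67|ad|6c|9d|70|70|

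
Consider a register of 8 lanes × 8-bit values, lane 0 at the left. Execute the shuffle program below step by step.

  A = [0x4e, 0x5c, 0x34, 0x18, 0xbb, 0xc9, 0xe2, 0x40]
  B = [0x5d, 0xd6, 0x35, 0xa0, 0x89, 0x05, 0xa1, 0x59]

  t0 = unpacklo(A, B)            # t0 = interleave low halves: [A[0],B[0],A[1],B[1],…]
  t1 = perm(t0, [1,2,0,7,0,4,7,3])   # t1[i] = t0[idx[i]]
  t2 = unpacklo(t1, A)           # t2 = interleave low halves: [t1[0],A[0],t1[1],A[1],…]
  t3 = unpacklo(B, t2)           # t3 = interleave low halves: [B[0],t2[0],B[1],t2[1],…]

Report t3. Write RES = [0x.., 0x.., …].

RES = [ 0x5d  0x5d  0xd6  0x4e  0x35  0x5c  0xa0  0x5c ]

  t0: 4e 5d 5c d6 34 35 18 a0
  t1: 5d 5c 4e a0 4e 34 a0 d6
  t2: 5d 4e 5c 5c 4e 34 a0 18
  t3: 5d 5d d6 4e 35 5c a0 5c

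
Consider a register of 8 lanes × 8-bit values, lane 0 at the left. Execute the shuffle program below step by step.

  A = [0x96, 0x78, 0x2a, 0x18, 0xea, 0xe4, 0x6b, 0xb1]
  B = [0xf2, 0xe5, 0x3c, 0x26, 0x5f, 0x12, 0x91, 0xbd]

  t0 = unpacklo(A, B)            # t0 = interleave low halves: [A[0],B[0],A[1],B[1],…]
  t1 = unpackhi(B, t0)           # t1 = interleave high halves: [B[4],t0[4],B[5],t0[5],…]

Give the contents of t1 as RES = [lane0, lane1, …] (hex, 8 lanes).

t0 = [0x96, 0xf2, 0x78, 0xe5, 0x2a, 0x3c, 0x18, 0x26]
t1 = [0x5f, 0x2a, 0x12, 0x3c, 0x91, 0x18, 0xbd, 0x26]

RES = [0x5f, 0x2a, 0x12, 0x3c, 0x91, 0x18, 0xbd, 0x26]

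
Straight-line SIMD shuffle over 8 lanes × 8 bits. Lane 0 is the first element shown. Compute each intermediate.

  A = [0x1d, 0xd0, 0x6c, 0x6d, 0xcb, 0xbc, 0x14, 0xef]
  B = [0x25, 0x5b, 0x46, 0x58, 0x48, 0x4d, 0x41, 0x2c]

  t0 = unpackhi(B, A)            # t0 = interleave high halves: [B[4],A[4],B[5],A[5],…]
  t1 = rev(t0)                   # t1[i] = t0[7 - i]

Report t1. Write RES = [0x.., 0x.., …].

RES = [ 0xef  0x2c  0x14  0x41  0xbc  0x4d  0xcb  0x48 ]

  t0: 48 cb 4d bc 41 14 2c ef
  t1: ef 2c 14 41 bc 4d cb 48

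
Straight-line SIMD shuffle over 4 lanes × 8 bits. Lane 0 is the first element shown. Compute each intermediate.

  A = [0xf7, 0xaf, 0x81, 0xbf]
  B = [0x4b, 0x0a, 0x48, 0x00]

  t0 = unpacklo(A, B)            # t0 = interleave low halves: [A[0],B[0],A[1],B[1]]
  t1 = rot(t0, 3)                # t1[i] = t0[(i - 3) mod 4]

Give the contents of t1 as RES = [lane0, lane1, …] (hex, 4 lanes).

  t0: f7 4b af 0a
  t1: 4b af 0a f7

RES = [0x4b, 0xaf, 0x0a, 0xf7]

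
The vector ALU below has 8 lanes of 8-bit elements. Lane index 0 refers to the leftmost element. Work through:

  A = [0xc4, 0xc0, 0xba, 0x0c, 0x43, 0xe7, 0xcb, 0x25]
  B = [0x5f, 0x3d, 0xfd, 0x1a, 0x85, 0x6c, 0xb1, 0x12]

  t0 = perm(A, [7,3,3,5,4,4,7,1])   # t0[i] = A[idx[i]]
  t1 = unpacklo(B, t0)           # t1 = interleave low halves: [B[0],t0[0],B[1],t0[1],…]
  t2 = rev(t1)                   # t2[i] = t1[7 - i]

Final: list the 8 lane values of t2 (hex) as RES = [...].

  t0: 25 0c 0c e7 43 43 25 c0
  t1: 5f 25 3d 0c fd 0c 1a e7
  t2: e7 1a 0c fd 0c 3d 25 5f

RES = [0xe7, 0x1a, 0x0c, 0xfd, 0x0c, 0x3d, 0x25, 0x5f]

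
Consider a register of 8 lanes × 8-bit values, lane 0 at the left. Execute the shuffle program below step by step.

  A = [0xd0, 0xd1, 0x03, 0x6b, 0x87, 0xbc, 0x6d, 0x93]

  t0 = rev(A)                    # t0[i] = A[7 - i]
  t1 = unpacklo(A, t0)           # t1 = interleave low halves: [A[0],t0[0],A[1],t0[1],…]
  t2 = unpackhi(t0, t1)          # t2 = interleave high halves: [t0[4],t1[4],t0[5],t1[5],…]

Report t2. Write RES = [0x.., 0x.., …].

t0 = [0x93, 0x6d, 0xbc, 0x87, 0x6b, 0x03, 0xd1, 0xd0]
t1 = [0xd0, 0x93, 0xd1, 0x6d, 0x03, 0xbc, 0x6b, 0x87]
t2 = [0x6b, 0x03, 0x03, 0xbc, 0xd1, 0x6b, 0xd0, 0x87]

RES = [0x6b, 0x03, 0x03, 0xbc, 0xd1, 0x6b, 0xd0, 0x87]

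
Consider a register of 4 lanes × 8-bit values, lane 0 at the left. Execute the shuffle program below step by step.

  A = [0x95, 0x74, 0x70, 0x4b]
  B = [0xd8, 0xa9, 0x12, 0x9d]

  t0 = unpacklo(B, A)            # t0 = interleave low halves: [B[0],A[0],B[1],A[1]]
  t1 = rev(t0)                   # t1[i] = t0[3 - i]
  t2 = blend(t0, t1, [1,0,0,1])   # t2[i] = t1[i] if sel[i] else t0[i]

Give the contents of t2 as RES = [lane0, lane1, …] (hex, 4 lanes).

RES = [ 0x74  0x95  0xa9  0xd8 ]

→ t0 |d8|95|a9|74|
→ t1 |74|a9|95|d8|
→ t2 |74|95|a9|d8|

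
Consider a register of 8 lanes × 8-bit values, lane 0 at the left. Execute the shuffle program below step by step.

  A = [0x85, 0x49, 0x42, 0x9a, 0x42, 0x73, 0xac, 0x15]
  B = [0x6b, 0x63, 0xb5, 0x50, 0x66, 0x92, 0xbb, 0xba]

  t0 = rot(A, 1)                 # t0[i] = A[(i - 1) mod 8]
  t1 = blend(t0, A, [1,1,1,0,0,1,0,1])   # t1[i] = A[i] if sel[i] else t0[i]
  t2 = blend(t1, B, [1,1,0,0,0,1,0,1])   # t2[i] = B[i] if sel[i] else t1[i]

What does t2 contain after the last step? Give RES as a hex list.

  t0: 15 85 49 42 9a 42 73 ac
  t1: 85 49 42 42 9a 73 73 15
  t2: 6b 63 42 42 9a 92 73 ba

RES = [ 0x6b  0x63  0x42  0x42  0x9a  0x92  0x73  0xba ]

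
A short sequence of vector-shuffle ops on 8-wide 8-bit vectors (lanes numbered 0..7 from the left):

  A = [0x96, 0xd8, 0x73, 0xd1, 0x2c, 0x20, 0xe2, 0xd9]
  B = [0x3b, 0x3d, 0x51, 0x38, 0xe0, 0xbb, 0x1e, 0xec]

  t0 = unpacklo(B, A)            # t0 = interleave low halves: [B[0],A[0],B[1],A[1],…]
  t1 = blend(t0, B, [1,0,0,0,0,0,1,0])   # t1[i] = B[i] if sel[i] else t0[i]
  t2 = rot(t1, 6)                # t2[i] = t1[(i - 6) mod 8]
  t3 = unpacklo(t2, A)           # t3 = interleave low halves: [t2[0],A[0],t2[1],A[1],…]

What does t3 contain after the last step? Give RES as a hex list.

RES = [0x3d, 0x96, 0xd8, 0xd8, 0x51, 0x73, 0x73, 0xd1]

→ t0 |3b|96|3d|d8|51|73|38|d1|
→ t1 |3b|96|3d|d8|51|73|1e|d1|
→ t2 |3d|d8|51|73|1e|d1|3b|96|
→ t3 |3d|96|d8|d8|51|73|73|d1|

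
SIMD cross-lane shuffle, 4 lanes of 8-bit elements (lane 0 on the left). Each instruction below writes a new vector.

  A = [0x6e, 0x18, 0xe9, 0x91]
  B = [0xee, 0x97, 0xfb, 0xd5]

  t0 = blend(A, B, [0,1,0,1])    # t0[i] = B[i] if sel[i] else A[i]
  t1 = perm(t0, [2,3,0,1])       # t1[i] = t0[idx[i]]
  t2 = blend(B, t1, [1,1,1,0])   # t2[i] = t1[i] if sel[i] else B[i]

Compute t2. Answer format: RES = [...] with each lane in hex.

→ t0 |6e|97|e9|d5|
→ t1 |e9|d5|6e|97|
→ t2 |e9|d5|6e|d5|

RES = [0xe9, 0xd5, 0x6e, 0xd5]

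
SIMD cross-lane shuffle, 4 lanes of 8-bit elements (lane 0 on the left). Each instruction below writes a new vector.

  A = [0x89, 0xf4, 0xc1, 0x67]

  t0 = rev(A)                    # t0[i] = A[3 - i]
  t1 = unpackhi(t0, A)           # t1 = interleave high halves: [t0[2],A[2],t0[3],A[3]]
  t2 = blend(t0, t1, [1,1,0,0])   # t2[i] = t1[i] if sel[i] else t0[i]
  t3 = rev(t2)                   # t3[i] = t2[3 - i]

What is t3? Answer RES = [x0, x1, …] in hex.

RES = [ 0x89  0xf4  0xc1  0xf4 ]

  t0: 67 c1 f4 89
  t1: f4 c1 89 67
  t2: f4 c1 f4 89
  t3: 89 f4 c1 f4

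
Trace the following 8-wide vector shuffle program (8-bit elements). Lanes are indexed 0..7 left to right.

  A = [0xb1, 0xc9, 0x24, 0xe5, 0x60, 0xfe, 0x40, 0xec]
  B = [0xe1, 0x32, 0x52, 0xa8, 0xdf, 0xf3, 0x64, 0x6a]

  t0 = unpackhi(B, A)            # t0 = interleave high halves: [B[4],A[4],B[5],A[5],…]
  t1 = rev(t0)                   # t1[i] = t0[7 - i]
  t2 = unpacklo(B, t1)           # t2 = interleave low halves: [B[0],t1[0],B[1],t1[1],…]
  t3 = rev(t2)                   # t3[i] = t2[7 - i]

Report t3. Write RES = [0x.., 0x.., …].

  t0: df 60 f3 fe 64 40 6a ec
  t1: ec 6a 40 64 fe f3 60 df
  t2: e1 ec 32 6a 52 40 a8 64
  t3: 64 a8 40 52 6a 32 ec e1

RES = [0x64, 0xa8, 0x40, 0x52, 0x6a, 0x32, 0xec, 0xe1]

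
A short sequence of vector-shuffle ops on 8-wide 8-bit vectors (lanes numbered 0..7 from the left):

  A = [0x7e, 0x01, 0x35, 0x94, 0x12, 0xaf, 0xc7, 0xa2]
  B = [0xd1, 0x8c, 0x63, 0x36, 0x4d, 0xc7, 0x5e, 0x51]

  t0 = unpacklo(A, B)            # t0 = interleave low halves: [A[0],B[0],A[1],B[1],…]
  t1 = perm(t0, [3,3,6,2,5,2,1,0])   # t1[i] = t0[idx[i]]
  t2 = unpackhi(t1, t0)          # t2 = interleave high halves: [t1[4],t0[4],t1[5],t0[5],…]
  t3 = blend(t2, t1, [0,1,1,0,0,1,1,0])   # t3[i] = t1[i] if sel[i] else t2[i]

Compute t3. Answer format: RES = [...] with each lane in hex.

RES = [0x63, 0x8c, 0x94, 0x63, 0xd1, 0x01, 0xd1, 0x36]

→ t0 |7e|d1|01|8c|35|63|94|36|
→ t1 |8c|8c|94|01|63|01|d1|7e|
→ t2 |63|35|01|63|d1|94|7e|36|
→ t3 |63|8c|94|63|d1|01|d1|36|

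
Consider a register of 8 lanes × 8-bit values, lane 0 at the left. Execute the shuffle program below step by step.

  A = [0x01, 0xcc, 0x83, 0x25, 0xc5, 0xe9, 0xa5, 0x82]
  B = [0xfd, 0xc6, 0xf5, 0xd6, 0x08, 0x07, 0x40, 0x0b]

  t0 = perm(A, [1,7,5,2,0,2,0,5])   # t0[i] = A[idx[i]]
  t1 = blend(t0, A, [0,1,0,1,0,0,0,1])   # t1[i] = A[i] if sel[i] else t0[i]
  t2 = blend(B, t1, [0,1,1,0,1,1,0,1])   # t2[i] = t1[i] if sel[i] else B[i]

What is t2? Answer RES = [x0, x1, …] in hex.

→ t0 |cc|82|e9|83|01|83|01|e9|
→ t1 |cc|cc|e9|25|01|83|01|82|
→ t2 |fd|cc|e9|d6|01|83|40|82|

RES = [0xfd, 0xcc, 0xe9, 0xd6, 0x01, 0x83, 0x40, 0x82]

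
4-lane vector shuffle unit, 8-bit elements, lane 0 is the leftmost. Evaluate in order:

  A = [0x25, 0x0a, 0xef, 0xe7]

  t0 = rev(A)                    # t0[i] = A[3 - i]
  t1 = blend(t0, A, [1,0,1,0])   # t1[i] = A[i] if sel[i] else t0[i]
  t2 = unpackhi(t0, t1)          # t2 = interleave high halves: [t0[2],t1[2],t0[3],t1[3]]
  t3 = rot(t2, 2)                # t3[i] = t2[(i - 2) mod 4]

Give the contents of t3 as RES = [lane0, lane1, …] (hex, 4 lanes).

t0 = [0xe7, 0xef, 0x0a, 0x25]
t1 = [0x25, 0xef, 0xef, 0x25]
t2 = [0x0a, 0xef, 0x25, 0x25]
t3 = [0x25, 0x25, 0x0a, 0xef]

RES = [ 0x25  0x25  0x0a  0xef ]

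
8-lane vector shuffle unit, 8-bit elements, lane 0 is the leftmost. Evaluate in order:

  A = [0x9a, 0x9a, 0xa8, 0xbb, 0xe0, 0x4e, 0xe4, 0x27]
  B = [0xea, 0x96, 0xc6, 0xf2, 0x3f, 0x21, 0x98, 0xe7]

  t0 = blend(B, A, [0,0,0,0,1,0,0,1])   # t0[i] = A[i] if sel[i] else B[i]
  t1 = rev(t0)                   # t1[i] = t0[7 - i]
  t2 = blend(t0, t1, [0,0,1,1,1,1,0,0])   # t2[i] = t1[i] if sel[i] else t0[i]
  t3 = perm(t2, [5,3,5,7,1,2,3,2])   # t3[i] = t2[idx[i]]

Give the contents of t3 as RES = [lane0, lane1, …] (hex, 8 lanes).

RES = [0xc6, 0xe0, 0xc6, 0x27, 0x96, 0x21, 0xe0, 0x21]

t0 = [0xea, 0x96, 0xc6, 0xf2, 0xe0, 0x21, 0x98, 0x27]
t1 = [0x27, 0x98, 0x21, 0xe0, 0xf2, 0xc6, 0x96, 0xea]
t2 = [0xea, 0x96, 0x21, 0xe0, 0xf2, 0xc6, 0x98, 0x27]
t3 = [0xc6, 0xe0, 0xc6, 0x27, 0x96, 0x21, 0xe0, 0x21]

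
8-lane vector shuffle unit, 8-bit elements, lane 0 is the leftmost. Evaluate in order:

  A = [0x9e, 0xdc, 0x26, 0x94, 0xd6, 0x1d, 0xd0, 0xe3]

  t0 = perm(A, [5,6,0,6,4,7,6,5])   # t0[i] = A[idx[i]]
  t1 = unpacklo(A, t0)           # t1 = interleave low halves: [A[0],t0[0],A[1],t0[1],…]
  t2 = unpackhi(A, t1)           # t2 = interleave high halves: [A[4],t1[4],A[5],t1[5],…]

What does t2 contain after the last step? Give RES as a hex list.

RES = [ 0xd6  0x26  0x1d  0x9e  0xd0  0x94  0xe3  0xd0 ]

→ t0 |1d|d0|9e|d0|d6|e3|d0|1d|
→ t1 |9e|1d|dc|d0|26|9e|94|d0|
→ t2 |d6|26|1d|9e|d0|94|e3|d0|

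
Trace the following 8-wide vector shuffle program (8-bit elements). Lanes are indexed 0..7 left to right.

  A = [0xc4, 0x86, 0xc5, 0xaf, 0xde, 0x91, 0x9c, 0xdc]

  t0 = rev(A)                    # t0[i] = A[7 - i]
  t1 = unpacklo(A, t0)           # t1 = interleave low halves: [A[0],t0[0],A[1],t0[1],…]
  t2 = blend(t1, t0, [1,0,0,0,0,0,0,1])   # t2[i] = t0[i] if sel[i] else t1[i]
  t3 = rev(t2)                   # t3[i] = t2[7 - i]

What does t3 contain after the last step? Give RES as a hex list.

→ t0 |dc|9c|91|de|af|c5|86|c4|
→ t1 |c4|dc|86|9c|c5|91|af|de|
→ t2 |dc|dc|86|9c|c5|91|af|c4|
→ t3 |c4|af|91|c5|9c|86|dc|dc|

RES = [ 0xc4  0xaf  0x91  0xc5  0x9c  0x86  0xdc  0xdc ]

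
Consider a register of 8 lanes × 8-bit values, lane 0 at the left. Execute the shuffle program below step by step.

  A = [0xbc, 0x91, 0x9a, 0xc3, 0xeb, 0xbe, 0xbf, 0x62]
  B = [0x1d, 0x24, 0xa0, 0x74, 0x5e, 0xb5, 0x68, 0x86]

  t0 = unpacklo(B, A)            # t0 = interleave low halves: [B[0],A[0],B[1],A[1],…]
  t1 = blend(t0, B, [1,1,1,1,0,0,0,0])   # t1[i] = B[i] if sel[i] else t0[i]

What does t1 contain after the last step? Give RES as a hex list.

RES = [0x1d, 0x24, 0xa0, 0x74, 0xa0, 0x9a, 0x74, 0xc3]

→ t0 |1d|bc|24|91|a0|9a|74|c3|
→ t1 |1d|24|a0|74|a0|9a|74|c3|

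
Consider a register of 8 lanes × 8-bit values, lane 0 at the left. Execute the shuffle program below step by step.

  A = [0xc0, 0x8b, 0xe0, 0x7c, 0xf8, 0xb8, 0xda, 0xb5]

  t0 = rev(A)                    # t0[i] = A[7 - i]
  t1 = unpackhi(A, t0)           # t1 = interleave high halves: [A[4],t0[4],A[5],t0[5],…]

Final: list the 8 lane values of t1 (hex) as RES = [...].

  t0: b5 da b8 f8 7c e0 8b c0
  t1: f8 7c b8 e0 da 8b b5 c0

RES = [0xf8, 0x7c, 0xb8, 0xe0, 0xda, 0x8b, 0xb5, 0xc0]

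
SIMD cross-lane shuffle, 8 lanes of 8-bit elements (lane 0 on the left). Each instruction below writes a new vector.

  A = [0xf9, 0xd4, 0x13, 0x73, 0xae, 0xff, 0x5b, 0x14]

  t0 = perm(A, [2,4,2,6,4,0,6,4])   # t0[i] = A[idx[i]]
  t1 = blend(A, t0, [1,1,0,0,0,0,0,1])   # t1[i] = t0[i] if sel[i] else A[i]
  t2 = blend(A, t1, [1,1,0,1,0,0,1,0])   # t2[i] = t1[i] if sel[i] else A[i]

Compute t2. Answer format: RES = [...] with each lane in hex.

  t0: 13 ae 13 5b ae f9 5b ae
  t1: 13 ae 13 73 ae ff 5b ae
  t2: 13 ae 13 73 ae ff 5b 14

RES = [0x13, 0xae, 0x13, 0x73, 0xae, 0xff, 0x5b, 0x14]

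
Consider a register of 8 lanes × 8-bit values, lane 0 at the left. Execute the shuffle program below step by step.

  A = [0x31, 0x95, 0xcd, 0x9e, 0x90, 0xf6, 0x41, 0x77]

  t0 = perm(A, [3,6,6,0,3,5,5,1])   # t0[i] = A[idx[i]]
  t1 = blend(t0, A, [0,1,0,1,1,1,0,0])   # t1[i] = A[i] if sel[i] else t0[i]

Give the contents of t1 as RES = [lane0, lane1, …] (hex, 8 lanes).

  t0: 9e 41 41 31 9e f6 f6 95
  t1: 9e 95 41 9e 90 f6 f6 95

RES = [0x9e, 0x95, 0x41, 0x9e, 0x90, 0xf6, 0xf6, 0x95]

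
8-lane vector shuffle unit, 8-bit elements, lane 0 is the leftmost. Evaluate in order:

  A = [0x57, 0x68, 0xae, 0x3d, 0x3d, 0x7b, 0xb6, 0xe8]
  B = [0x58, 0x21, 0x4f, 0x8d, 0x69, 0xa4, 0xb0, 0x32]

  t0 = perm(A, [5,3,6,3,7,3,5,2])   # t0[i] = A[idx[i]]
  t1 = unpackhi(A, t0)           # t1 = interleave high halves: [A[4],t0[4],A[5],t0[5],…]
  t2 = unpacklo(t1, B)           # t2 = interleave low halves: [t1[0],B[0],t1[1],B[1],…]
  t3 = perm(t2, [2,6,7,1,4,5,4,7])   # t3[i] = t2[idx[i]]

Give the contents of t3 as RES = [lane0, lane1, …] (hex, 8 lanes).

t0 = [0x7b, 0x3d, 0xb6, 0x3d, 0xe8, 0x3d, 0x7b, 0xae]
t1 = [0x3d, 0xe8, 0x7b, 0x3d, 0xb6, 0x7b, 0xe8, 0xae]
t2 = [0x3d, 0x58, 0xe8, 0x21, 0x7b, 0x4f, 0x3d, 0x8d]
t3 = [0xe8, 0x3d, 0x8d, 0x58, 0x7b, 0x4f, 0x7b, 0x8d]

RES = [ 0xe8  0x3d  0x8d  0x58  0x7b  0x4f  0x7b  0x8d ]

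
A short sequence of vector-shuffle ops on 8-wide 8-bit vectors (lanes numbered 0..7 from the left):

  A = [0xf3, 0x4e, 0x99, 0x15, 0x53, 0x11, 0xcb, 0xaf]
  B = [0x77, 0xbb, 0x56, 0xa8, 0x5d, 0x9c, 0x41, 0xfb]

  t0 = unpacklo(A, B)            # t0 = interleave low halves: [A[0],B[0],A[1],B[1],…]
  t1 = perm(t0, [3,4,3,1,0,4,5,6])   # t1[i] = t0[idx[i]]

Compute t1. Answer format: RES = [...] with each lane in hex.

→ t0 |f3|77|4e|bb|99|56|15|a8|
→ t1 |bb|99|bb|77|f3|99|56|15|

RES = [ 0xbb  0x99  0xbb  0x77  0xf3  0x99  0x56  0x15 ]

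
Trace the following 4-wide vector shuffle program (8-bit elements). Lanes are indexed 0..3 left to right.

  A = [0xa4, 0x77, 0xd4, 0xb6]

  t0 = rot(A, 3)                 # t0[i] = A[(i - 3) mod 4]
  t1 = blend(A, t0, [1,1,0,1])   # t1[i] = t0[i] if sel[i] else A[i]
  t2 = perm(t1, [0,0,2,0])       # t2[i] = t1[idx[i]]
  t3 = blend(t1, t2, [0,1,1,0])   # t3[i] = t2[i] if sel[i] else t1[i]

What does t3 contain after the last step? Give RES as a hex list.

RES = [ 0x77  0x77  0xd4  0xa4 ]

  t0: 77 d4 b6 a4
  t1: 77 d4 d4 a4
  t2: 77 77 d4 77
  t3: 77 77 d4 a4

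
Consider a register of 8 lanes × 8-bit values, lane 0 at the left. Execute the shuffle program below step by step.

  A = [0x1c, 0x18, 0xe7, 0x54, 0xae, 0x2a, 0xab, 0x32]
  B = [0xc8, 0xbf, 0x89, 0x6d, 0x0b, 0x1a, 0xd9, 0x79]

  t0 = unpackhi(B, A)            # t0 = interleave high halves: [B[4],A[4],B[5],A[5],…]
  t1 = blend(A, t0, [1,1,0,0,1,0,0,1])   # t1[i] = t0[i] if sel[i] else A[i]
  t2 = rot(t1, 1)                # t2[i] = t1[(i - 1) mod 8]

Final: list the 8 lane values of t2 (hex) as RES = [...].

→ t0 |0b|ae|1a|2a|d9|ab|79|32|
→ t1 |0b|ae|e7|54|d9|2a|ab|32|
→ t2 |32|0b|ae|e7|54|d9|2a|ab|

RES = [0x32, 0x0b, 0xae, 0xe7, 0x54, 0xd9, 0x2a, 0xab]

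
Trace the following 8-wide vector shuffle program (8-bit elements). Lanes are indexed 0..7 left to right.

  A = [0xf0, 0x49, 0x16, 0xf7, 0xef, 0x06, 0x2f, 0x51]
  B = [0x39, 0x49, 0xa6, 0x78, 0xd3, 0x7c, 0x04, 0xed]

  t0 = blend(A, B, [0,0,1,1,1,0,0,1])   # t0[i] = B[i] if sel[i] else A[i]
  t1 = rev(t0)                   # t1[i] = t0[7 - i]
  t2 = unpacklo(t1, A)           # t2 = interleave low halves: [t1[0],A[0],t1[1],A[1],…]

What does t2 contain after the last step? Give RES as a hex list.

t0 = [0xf0, 0x49, 0xa6, 0x78, 0xd3, 0x06, 0x2f, 0xed]
t1 = [0xed, 0x2f, 0x06, 0xd3, 0x78, 0xa6, 0x49, 0xf0]
t2 = [0xed, 0xf0, 0x2f, 0x49, 0x06, 0x16, 0xd3, 0xf7]

RES = [0xed, 0xf0, 0x2f, 0x49, 0x06, 0x16, 0xd3, 0xf7]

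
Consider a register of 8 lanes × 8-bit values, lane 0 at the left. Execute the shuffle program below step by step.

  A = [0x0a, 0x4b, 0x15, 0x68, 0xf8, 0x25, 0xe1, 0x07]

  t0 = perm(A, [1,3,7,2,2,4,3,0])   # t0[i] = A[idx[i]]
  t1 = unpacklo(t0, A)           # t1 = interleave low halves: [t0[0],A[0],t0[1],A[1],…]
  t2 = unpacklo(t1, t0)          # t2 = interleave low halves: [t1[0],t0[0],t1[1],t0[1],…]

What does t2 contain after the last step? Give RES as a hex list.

→ t0 |4b|68|07|15|15|f8|68|0a|
→ t1 |4b|0a|68|4b|07|15|15|68|
→ t2 |4b|4b|0a|68|68|07|4b|15|

RES = [ 0x4b  0x4b  0x0a  0x68  0x68  0x07  0x4b  0x15 ]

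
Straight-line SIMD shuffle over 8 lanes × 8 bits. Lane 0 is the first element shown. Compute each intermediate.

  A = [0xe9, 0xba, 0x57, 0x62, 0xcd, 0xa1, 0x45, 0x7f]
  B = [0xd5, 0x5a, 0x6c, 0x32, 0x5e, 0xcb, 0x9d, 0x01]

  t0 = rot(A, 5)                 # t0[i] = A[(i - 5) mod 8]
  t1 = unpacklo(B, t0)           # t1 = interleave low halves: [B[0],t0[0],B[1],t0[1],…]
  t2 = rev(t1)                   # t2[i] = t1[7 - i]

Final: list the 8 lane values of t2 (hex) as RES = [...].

RES = [ 0x45  0x32  0xa1  0x6c  0xcd  0x5a  0x62  0xd5 ]

→ t0 |62|cd|a1|45|7f|e9|ba|57|
→ t1 |d5|62|5a|cd|6c|a1|32|45|
→ t2 |45|32|a1|6c|cd|5a|62|d5|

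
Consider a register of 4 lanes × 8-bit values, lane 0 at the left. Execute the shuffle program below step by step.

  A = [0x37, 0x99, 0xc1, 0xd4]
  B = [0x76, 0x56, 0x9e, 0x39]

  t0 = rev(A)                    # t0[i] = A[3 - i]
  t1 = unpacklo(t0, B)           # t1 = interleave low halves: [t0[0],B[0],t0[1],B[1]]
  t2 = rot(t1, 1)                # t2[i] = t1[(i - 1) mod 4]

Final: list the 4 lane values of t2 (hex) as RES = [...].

RES = [0x56, 0xd4, 0x76, 0xc1]

t0 = [0xd4, 0xc1, 0x99, 0x37]
t1 = [0xd4, 0x76, 0xc1, 0x56]
t2 = [0x56, 0xd4, 0x76, 0xc1]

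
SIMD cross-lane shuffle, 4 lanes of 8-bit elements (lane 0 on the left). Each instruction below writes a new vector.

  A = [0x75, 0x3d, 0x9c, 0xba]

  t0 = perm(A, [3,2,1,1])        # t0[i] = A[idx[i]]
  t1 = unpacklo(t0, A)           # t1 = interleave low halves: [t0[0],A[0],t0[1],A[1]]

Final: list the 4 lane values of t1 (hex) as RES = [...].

RES = [0xba, 0x75, 0x9c, 0x3d]

→ t0 |ba|9c|3d|3d|
→ t1 |ba|75|9c|3d|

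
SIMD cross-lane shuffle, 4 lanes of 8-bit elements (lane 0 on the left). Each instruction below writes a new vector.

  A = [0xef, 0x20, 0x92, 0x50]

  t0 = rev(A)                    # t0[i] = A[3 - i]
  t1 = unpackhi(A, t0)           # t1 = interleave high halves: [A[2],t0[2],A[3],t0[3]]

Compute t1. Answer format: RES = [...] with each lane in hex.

RES = [ 0x92  0x20  0x50  0xef ]

  t0: 50 92 20 ef
  t1: 92 20 50 ef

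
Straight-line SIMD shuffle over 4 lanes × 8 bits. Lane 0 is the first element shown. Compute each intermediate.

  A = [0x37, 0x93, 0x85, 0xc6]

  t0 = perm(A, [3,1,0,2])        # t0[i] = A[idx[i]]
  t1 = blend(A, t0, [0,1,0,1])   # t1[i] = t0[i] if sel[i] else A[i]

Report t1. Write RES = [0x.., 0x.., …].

→ t0 |c6|93|37|85|
→ t1 |37|93|85|85|

RES = [0x37, 0x93, 0x85, 0x85]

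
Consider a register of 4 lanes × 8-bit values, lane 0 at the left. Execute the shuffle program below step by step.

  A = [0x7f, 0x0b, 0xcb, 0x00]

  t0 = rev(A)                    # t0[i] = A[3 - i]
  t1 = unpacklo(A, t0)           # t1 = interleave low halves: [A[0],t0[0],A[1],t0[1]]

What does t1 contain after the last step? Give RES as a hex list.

RES = [ 0x7f  0x00  0x0b  0xcb ]

→ t0 |00|cb|0b|7f|
→ t1 |7f|00|0b|cb|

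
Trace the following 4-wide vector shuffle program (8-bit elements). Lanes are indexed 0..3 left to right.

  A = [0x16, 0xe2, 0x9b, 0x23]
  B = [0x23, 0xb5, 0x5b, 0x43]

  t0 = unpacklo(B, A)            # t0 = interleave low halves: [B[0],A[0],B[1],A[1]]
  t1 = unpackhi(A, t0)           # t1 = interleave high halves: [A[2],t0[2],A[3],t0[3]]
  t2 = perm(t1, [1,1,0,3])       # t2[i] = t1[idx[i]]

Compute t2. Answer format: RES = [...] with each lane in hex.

t0 = [0x23, 0x16, 0xb5, 0xe2]
t1 = [0x9b, 0xb5, 0x23, 0xe2]
t2 = [0xb5, 0xb5, 0x9b, 0xe2]

RES = [ 0xb5  0xb5  0x9b  0xe2 ]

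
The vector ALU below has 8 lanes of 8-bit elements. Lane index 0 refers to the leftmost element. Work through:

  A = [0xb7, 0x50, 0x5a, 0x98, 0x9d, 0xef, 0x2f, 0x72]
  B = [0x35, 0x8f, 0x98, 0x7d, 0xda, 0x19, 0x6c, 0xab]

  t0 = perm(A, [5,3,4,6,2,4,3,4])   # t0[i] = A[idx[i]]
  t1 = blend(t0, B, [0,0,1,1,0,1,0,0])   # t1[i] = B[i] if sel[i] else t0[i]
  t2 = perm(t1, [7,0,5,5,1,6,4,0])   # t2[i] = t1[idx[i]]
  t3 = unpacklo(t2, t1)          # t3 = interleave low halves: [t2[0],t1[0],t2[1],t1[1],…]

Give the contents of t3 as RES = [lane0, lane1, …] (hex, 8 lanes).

RES = [0x9d, 0xef, 0xef, 0x98, 0x19, 0x98, 0x19, 0x7d]

→ t0 |ef|98|9d|2f|5a|9d|98|9d|
→ t1 |ef|98|98|7d|5a|19|98|9d|
→ t2 |9d|ef|19|19|98|98|5a|ef|
→ t3 |9d|ef|ef|98|19|98|19|7d|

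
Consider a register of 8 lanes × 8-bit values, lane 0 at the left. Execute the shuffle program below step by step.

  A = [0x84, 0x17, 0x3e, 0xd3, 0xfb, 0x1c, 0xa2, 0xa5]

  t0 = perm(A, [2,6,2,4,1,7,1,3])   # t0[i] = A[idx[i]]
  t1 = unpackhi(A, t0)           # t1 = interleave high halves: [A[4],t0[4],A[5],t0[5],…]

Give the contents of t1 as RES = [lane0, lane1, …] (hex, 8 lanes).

  t0: 3e a2 3e fb 17 a5 17 d3
  t1: fb 17 1c a5 a2 17 a5 d3

RES = [ 0xfb  0x17  0x1c  0xa5  0xa2  0x17  0xa5  0xd3 ]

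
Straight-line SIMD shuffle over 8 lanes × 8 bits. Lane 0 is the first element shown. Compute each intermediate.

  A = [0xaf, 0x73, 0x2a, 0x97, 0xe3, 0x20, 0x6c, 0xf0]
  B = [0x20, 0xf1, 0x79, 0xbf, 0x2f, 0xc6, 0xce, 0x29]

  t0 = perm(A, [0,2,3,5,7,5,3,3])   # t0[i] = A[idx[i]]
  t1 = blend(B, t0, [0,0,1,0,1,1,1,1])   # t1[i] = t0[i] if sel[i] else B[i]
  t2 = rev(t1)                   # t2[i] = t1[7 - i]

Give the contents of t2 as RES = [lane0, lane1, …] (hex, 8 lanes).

→ t0 |af|2a|97|20|f0|20|97|97|
→ t1 |20|f1|97|bf|f0|20|97|97|
→ t2 |97|97|20|f0|bf|97|f1|20|

RES = [ 0x97  0x97  0x20  0xf0  0xbf  0x97  0xf1  0x20 ]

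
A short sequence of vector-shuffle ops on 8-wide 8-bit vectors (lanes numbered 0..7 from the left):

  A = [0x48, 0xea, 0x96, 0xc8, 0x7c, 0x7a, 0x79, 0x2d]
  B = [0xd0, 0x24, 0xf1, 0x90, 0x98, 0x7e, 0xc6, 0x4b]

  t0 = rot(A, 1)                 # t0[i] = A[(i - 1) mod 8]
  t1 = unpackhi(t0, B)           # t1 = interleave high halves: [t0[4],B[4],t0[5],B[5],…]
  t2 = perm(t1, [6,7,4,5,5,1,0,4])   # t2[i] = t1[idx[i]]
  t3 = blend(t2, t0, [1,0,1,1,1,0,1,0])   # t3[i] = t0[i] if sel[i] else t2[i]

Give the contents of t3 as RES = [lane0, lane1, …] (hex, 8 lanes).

t0 = [0x2d, 0x48, 0xea, 0x96, 0xc8, 0x7c, 0x7a, 0x79]
t1 = [0xc8, 0x98, 0x7c, 0x7e, 0x7a, 0xc6, 0x79, 0x4b]
t2 = [0x79, 0x4b, 0x7a, 0xc6, 0xc6, 0x98, 0xc8, 0x7a]
t3 = [0x2d, 0x4b, 0xea, 0x96, 0xc8, 0x98, 0x7a, 0x7a]

RES = [0x2d, 0x4b, 0xea, 0x96, 0xc8, 0x98, 0x7a, 0x7a]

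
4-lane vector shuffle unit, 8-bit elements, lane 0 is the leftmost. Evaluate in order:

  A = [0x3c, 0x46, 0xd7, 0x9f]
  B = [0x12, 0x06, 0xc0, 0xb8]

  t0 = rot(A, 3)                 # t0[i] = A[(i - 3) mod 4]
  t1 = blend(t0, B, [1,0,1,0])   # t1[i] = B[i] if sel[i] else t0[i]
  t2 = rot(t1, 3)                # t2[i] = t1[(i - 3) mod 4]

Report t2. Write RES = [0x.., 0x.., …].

t0 = [0x46, 0xd7, 0x9f, 0x3c]
t1 = [0x12, 0xd7, 0xc0, 0x3c]
t2 = [0xd7, 0xc0, 0x3c, 0x12]

RES = [ 0xd7  0xc0  0x3c  0x12 ]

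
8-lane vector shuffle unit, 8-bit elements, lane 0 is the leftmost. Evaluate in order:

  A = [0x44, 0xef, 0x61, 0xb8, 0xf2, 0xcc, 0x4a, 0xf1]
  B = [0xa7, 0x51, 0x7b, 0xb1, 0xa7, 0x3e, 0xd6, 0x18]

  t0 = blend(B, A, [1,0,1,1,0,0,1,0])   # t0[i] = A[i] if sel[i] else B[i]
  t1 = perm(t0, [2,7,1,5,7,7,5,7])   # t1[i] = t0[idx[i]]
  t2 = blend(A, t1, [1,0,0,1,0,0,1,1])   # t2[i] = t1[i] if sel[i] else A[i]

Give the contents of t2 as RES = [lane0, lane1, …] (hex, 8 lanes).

t0 = [0x44, 0x51, 0x61, 0xb8, 0xa7, 0x3e, 0x4a, 0x18]
t1 = [0x61, 0x18, 0x51, 0x3e, 0x18, 0x18, 0x3e, 0x18]
t2 = [0x61, 0xef, 0x61, 0x3e, 0xf2, 0xcc, 0x3e, 0x18]

RES = [0x61, 0xef, 0x61, 0x3e, 0xf2, 0xcc, 0x3e, 0x18]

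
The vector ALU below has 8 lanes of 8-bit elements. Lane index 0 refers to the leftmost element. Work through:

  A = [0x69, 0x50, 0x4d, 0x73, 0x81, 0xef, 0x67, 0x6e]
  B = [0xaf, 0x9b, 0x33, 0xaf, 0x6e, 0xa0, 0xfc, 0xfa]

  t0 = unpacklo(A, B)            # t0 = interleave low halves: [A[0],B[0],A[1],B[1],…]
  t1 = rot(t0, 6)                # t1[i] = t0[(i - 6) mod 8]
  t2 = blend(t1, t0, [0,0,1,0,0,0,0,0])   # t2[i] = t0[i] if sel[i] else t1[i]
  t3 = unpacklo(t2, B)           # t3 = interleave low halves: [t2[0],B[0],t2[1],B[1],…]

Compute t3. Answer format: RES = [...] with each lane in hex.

t0 = [0x69, 0xaf, 0x50, 0x9b, 0x4d, 0x33, 0x73, 0xaf]
t1 = [0x50, 0x9b, 0x4d, 0x33, 0x73, 0xaf, 0x69, 0xaf]
t2 = [0x50, 0x9b, 0x50, 0x33, 0x73, 0xaf, 0x69, 0xaf]
t3 = [0x50, 0xaf, 0x9b, 0x9b, 0x50, 0x33, 0x33, 0xaf]

RES = [0x50, 0xaf, 0x9b, 0x9b, 0x50, 0x33, 0x33, 0xaf]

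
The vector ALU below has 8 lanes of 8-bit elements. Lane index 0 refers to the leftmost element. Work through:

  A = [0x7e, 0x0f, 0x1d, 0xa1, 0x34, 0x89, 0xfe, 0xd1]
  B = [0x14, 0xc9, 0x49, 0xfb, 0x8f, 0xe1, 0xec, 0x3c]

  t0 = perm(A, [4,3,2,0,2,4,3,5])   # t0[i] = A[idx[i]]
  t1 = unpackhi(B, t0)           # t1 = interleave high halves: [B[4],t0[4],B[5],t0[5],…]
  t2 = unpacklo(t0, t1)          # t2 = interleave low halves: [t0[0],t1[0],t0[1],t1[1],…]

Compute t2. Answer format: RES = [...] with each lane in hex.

t0 = [0x34, 0xa1, 0x1d, 0x7e, 0x1d, 0x34, 0xa1, 0x89]
t1 = [0x8f, 0x1d, 0xe1, 0x34, 0xec, 0xa1, 0x3c, 0x89]
t2 = [0x34, 0x8f, 0xa1, 0x1d, 0x1d, 0xe1, 0x7e, 0x34]

RES = [ 0x34  0x8f  0xa1  0x1d  0x1d  0xe1  0x7e  0x34 ]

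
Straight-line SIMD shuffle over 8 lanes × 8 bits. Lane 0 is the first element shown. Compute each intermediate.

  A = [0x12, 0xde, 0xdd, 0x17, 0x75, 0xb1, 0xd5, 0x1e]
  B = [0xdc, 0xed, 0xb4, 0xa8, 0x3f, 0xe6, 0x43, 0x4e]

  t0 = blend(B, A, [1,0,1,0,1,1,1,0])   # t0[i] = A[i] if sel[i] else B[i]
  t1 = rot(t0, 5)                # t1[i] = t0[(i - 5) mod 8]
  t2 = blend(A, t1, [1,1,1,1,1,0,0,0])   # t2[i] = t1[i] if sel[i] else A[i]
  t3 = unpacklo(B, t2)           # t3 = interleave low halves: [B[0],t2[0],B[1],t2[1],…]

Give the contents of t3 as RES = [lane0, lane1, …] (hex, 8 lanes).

t0 = [0x12, 0xed, 0xdd, 0xa8, 0x75, 0xb1, 0xd5, 0x4e]
t1 = [0xa8, 0x75, 0xb1, 0xd5, 0x4e, 0x12, 0xed, 0xdd]
t2 = [0xa8, 0x75, 0xb1, 0xd5, 0x4e, 0xb1, 0xd5, 0x1e]
t3 = [0xdc, 0xa8, 0xed, 0x75, 0xb4, 0xb1, 0xa8, 0xd5]

RES = [ 0xdc  0xa8  0xed  0x75  0xb4  0xb1  0xa8  0xd5 ]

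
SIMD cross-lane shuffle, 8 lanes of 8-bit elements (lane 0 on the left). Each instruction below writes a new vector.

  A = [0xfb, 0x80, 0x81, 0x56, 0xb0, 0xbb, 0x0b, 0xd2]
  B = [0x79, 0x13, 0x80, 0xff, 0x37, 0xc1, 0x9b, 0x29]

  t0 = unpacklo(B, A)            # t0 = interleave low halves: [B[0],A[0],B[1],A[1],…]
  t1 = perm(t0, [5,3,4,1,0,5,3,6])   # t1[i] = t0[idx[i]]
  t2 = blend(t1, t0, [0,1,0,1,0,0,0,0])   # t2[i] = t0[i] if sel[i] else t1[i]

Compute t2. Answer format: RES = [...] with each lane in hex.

RES = [0x81, 0xfb, 0x80, 0x80, 0x79, 0x81, 0x80, 0xff]

  t0: 79 fb 13 80 80 81 ff 56
  t1: 81 80 80 fb 79 81 80 ff
  t2: 81 fb 80 80 79 81 80 ff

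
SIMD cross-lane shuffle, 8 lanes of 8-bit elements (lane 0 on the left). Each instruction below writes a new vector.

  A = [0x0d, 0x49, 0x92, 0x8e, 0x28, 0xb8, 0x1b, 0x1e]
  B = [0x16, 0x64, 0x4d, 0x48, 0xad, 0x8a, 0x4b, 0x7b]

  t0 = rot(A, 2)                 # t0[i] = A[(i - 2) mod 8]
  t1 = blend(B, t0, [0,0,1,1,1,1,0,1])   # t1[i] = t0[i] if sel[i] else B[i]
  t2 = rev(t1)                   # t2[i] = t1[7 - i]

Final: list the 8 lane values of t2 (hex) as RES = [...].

  t0: 1b 1e 0d 49 92 8e 28 b8
  t1: 16 64 0d 49 92 8e 4b b8
  t2: b8 4b 8e 92 49 0d 64 16

RES = [ 0xb8  0x4b  0x8e  0x92  0x49  0x0d  0x64  0x16 ]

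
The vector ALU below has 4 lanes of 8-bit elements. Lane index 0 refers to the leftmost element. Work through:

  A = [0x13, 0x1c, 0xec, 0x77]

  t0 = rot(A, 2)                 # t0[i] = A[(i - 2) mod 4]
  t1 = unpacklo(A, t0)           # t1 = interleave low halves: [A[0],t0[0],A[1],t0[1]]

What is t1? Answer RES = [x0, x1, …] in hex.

→ t0 |ec|77|13|1c|
→ t1 |13|ec|1c|77|

RES = [ 0x13  0xec  0x1c  0x77 ]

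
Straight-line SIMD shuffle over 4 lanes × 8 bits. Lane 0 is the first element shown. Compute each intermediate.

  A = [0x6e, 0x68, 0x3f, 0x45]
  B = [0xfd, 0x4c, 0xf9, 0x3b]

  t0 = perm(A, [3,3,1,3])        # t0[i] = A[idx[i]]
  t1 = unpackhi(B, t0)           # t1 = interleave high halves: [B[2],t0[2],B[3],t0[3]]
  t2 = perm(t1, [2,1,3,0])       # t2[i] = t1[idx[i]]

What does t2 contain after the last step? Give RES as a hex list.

→ t0 |45|45|68|45|
→ t1 |f9|68|3b|45|
→ t2 |3b|68|45|f9|

RES = [0x3b, 0x68, 0x45, 0xf9]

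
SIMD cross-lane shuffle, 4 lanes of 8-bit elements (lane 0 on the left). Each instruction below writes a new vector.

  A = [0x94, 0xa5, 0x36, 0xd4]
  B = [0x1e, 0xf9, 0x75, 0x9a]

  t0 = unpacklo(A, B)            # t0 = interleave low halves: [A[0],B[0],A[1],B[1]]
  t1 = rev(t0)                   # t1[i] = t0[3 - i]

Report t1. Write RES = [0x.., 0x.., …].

→ t0 |94|1e|a5|f9|
→ t1 |f9|a5|1e|94|

RES = [0xf9, 0xa5, 0x1e, 0x94]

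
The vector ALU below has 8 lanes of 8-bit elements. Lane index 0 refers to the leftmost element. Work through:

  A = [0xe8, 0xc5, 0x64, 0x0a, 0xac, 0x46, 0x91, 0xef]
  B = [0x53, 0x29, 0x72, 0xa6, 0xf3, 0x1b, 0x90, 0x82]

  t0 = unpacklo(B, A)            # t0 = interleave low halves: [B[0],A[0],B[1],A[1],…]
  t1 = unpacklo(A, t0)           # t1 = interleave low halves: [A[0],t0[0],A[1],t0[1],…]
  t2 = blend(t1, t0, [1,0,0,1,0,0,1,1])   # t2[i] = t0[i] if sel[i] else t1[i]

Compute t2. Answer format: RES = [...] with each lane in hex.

RES = [ 0x53  0x53  0xc5  0xc5  0x64  0x29  0xa6  0x0a ]

t0 = [0x53, 0xe8, 0x29, 0xc5, 0x72, 0x64, 0xa6, 0x0a]
t1 = [0xe8, 0x53, 0xc5, 0xe8, 0x64, 0x29, 0x0a, 0xc5]
t2 = [0x53, 0x53, 0xc5, 0xc5, 0x64, 0x29, 0xa6, 0x0a]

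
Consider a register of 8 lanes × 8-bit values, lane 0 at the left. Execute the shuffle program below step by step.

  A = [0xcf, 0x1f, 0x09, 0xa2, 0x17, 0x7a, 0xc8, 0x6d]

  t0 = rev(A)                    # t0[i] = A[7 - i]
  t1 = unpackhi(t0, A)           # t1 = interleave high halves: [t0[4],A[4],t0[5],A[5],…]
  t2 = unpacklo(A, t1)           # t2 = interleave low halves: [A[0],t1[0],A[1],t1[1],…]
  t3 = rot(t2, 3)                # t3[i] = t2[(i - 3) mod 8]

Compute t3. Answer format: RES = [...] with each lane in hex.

t0 = [0x6d, 0xc8, 0x7a, 0x17, 0xa2, 0x09, 0x1f, 0xcf]
t1 = [0xa2, 0x17, 0x09, 0x7a, 0x1f, 0xc8, 0xcf, 0x6d]
t2 = [0xcf, 0xa2, 0x1f, 0x17, 0x09, 0x09, 0xa2, 0x7a]
t3 = [0x09, 0xa2, 0x7a, 0xcf, 0xa2, 0x1f, 0x17, 0x09]

RES = [ 0x09  0xa2  0x7a  0xcf  0xa2  0x1f  0x17  0x09 ]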